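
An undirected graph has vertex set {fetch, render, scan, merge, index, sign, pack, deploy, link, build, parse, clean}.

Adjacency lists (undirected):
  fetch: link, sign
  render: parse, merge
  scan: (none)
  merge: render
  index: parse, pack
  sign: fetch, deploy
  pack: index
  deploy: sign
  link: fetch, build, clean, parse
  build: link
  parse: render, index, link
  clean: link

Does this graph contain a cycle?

No

DFS, tracking each vertex's parent; an edge to a visited non-parent vertex closes a cycle.
Start from index:
visit index (parent –)
  visit parse (parent index)
    visit render (parent parse)
      render–parse: parent, skip
      visit merge (parent render)
        merge–render: parent, skip
    parse–index: parent, skip
    visit link (parent parse)
      visit fetch (parent link)
        fetch–link: parent, skip
        visit sign (parent fetch)
          sign–fetch: parent, skip
          visit deploy (parent sign)
            deploy–sign: parent, skip
      visit build (parent link)
        build–link: parent, skip
      visit clean (parent link)
        clean–link: parent, skip
      link–parse: parent, skip
  visit pack (parent index)
    pack–index: parent, skip
visit scan (parent –)
No non-parent visited neighbor found — the graph is a forest.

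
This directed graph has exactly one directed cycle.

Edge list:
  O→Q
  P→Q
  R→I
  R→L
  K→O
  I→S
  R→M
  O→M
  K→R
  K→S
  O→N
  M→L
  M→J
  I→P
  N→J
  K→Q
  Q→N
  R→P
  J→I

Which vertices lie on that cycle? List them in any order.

I, J, N, P, Q

DFS with gray/black marking from I:
I gray
  P gray
    Q gray
      N gray
        J gray
          J→I: I is gray → back edge
Back edge closes the cycle I → P → Q → N → J → I; its vertices are {I, J, N, P, Q}.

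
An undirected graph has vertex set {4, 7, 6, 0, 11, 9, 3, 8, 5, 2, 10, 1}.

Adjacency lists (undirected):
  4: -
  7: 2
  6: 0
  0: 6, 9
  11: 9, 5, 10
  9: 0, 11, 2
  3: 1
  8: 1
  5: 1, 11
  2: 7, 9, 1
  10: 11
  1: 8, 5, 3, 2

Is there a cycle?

DFS, tracking each vertex's parent; an edge to a visited non-parent vertex closes a cycle.
Start from 9:
visit 9 (parent –)
  visit 0 (parent 9)
    visit 6 (parent 0)
      6–0: parent, skip
    0–9: parent, skip
  visit 11 (parent 9)
    11–9: parent, skip
    visit 5 (parent 11)
      visit 1 (parent 5)
        visit 8 (parent 1)
          8–1: parent, skip
        1–5: parent, skip
        visit 3 (parent 1)
          3–1: parent, skip
        visit 2 (parent 1)
          visit 7 (parent 2)
            7–2: parent, skip
          2–9: 9 visited and ≠ parent → cycle
Cycle: 9 – 11 – 5 – 1 – 2 – 9.

Yes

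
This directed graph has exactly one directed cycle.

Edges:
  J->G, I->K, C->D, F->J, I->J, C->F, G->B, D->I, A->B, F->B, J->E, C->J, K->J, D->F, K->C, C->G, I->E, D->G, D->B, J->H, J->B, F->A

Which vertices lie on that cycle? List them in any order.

C, D, I, K

DFS with gray/black marking from I:
I gray
  E gray
  E black
  K gray
    J gray
      G gray
        B gray
        B black
      G black
      H gray
      H black
      J→B: B black — skip
      J→E: E black — skip
    J black
    C gray
      F gray
        F→B: B black — skip
        F→J: J black — skip
        A gray
          A→B: B black — skip
        A black
      F black
      C→G: G black — skip
      D gray
        D→F: F black — skip
        D→I: I is gray → back edge
Back edge closes the cycle I → K → C → D → I; its vertices are {C, D, I, K}.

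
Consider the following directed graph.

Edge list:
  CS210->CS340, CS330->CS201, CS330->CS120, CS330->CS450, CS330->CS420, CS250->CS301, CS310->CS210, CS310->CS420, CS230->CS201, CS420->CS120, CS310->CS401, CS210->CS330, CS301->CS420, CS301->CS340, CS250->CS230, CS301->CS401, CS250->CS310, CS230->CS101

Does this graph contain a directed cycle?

DFS with white/gray/black marking, starting from CS420:
CS420 gray
  CS120 gray
  CS120 black
CS420 black
CS401 gray
CS401 black
CS330 gray
  CS330→CS120: CS120 black — skip
  CS450 gray
  CS450 black
  CS201 gray
  CS201 black
  CS330→CS420: CS420 black — skip
CS330 black
CS230 gray
  CS101 gray
  CS101 black
  CS230→CS201: CS201 black — skip
CS230 black
CS250 gray
  CS310 gray
    CS210 gray
      CS340 gray
      CS340 black
      CS210→CS330: CS330 black — skip
    CS210 black
    CS310→CS420: CS420 black — skip
    CS310→CS401: CS401 black — skip
  CS310 black
  CS301 gray
    CS301→CS401: CS401 black — skip
    CS301→CS340: CS340 black — skip
    CS301→CS420: CS420 black — skip
  CS301 black
  CS250→CS230: CS230 black — skip
CS250 black
Every edge goes to a white or black vertex — no back edge, so the graph is acyclic.

No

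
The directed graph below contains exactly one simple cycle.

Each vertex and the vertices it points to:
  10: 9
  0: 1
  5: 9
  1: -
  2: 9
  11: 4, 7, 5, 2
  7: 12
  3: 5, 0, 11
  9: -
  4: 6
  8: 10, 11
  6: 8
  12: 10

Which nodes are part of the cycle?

DFS with gray/black marking from 11:
11 gray
  4 gray
    6 gray
      8 gray
        10 gray
          9 gray
          9 black
        10 black
        8→11: 11 is gray → back edge
Back edge closes the cycle 11 → 4 → 6 → 8 → 11; its vertices are {4, 6, 8, 11}.

4, 6, 8, 11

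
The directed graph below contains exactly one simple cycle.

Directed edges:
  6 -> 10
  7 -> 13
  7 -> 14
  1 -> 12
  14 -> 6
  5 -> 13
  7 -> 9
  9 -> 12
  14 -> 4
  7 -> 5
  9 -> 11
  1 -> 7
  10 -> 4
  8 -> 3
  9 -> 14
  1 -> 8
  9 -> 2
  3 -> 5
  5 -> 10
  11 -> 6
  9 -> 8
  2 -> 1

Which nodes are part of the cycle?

1, 2, 7, 9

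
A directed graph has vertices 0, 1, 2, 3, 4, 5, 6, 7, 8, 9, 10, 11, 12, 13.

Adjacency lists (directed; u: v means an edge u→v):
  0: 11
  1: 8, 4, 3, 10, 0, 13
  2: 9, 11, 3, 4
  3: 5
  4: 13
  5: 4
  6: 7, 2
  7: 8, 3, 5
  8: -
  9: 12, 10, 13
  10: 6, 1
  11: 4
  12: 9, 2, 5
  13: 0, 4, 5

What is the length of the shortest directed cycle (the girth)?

2

For each vertex v, BFS finds the shortest path from v back to v.
The shortest such closed walk is 9 → 12 → 9, length 2.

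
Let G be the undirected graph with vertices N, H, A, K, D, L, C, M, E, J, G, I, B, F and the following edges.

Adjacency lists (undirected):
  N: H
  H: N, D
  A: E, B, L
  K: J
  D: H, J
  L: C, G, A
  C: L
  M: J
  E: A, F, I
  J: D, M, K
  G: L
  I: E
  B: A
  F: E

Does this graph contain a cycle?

No

DFS, tracking each vertex's parent; an edge to a visited non-parent vertex closes a cycle.
Start from A:
visit A (parent –)
  visit E (parent A)
    E–A: parent, skip
    visit F (parent E)
      F–E: parent, skip
    visit I (parent E)
      I–E: parent, skip
  visit B (parent A)
    B–A: parent, skip
  visit L (parent A)
    visit C (parent L)
      C–L: parent, skip
    visit G (parent L)
      G–L: parent, skip
    L–A: parent, skip
visit N (parent –)
  visit H (parent N)
    H–N: parent, skip
    visit D (parent H)
      D–H: parent, skip
      visit J (parent D)
        J–D: parent, skip
        visit M (parent J)
          M–J: parent, skip
        visit K (parent J)
          K–J: parent, skip
No non-parent visited neighbor found — the graph is a forest.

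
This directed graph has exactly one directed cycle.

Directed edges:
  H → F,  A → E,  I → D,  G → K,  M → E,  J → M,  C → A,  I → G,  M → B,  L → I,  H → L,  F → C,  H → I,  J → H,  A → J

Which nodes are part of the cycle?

A, C, F, H, J

DFS with gray/black marking from J:
J gray
  H gray
    L gray
      I gray
        D gray
        D black
        G gray
          K gray
          K black
        G black
      I black
    L black
    H→I: I black — skip
    F gray
      C gray
        A gray
          E gray
          E black
          A→J: J is gray → back edge
Back edge closes the cycle J → H → F → C → A → J; its vertices are {A, C, F, H, J}.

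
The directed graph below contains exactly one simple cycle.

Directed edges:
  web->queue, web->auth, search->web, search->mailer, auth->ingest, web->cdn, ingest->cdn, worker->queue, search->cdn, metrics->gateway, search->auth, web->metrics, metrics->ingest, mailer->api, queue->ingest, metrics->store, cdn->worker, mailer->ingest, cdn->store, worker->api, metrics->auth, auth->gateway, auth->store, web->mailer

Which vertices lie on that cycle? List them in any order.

cdn, queue, ingest, worker

DFS with gray/black marking from cdn:
cdn gray
  store gray
  store black
  worker gray
    queue gray
      ingest gray
        ingest→cdn: cdn is gray → back edge
Back edge closes the cycle cdn → worker → queue → ingest → cdn; its vertices are {cdn, queue, ingest, worker}.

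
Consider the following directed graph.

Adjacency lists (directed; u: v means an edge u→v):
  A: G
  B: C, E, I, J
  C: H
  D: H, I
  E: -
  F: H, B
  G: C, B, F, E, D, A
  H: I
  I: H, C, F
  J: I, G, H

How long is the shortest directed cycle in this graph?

2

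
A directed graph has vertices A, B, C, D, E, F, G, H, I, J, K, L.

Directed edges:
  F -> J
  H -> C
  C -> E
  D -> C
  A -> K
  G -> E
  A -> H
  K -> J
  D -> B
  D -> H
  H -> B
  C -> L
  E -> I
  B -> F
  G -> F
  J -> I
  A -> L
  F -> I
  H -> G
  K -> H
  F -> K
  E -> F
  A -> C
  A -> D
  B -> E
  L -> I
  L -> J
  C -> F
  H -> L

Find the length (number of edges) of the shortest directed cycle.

4

For each vertex v, BFS finds the shortest path from v back to v.
The shortest such closed walk is K → H → B → F → K, length 4.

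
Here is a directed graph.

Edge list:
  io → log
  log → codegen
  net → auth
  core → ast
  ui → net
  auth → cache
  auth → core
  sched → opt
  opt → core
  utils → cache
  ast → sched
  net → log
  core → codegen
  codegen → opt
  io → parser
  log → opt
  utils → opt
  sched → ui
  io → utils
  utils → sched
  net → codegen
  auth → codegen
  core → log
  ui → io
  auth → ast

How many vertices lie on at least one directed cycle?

11

A vertex is on a directed cycle iff it belongs to a strongly connected component of size ≥ 2 (or has a self-loop).
The vertices on cycles are {io, ui, ast, log, net, opt, auth, core, sched, utils, codegen} — 11 in total.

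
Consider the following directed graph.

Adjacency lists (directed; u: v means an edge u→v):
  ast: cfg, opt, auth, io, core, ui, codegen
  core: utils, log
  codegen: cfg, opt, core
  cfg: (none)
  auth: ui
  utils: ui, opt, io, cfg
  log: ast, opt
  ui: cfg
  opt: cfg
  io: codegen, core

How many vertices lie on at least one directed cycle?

6

A vertex is on a directed cycle iff it belongs to a strongly connected component of size ≥ 2 (or has a self-loop).
The vertices on cycles are {io, ast, log, core, utils, codegen} — 6 in total.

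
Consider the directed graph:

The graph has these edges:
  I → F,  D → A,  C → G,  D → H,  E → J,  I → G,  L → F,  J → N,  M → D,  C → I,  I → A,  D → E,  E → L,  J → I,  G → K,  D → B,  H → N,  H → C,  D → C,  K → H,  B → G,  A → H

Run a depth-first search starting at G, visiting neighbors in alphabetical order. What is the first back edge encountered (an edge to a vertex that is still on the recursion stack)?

C->G

DFS from G (visiting neighbors in alphabetical order); mark gray on enter, black on exit:
G gray
  K gray
    H gray
      C gray
        C→G: G is gray → back edge
First back edge: C → G.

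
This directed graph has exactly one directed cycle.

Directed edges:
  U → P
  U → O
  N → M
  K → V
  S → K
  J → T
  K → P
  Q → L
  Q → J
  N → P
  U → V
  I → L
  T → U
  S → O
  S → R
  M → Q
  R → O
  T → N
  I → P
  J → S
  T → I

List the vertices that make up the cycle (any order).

J, M, N, Q, T

DFS with gray/black marking from J:
J gray
  T gray
    U gray
      P gray
      P black
      V gray
      V black
      O gray
      O black
    U black
    N gray
      M gray
        Q gray
          L gray
          L black
          Q→J: J is gray → back edge
Back edge closes the cycle J → T → N → M → Q → J; its vertices are {J, M, N, Q, T}.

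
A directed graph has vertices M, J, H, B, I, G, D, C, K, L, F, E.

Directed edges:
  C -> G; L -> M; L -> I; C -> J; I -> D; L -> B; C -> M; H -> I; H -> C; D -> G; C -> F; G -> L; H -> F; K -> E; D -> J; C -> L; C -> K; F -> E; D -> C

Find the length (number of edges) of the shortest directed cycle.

4

For each vertex v, BFS finds the shortest path from v back to v.
The shortest such closed walk is I → D → C → L → I, length 4.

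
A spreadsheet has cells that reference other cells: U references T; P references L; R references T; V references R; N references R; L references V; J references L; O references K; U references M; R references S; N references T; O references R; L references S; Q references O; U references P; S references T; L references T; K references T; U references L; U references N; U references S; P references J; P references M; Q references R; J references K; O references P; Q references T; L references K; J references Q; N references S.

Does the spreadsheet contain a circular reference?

Yes

DFS with white/gray/black marking, starting from P:
P gray
  L gray
    S gray
      T gray
      T black
    S black
    L→T: T black — skip
    V gray
      R gray
        R→S: S black — skip
        R→T: T black — skip
      R black
    V black
    K gray
      K→T: T black — skip
    K black
  L black
  J gray
    J→L: L black — skip
    J→K: K black — skip
    Q gray
      Q→R: R black — skip
      Q→T: T black — skip
      O gray
        O→R: R black — skip
        O→P: P is gray → back edge
Back edge found, so a cycle exists: P → J → Q → O → P.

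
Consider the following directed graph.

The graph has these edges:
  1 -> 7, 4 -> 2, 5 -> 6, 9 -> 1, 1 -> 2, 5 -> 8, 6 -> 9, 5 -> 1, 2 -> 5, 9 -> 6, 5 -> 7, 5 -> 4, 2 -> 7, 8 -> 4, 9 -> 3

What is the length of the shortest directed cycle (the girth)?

2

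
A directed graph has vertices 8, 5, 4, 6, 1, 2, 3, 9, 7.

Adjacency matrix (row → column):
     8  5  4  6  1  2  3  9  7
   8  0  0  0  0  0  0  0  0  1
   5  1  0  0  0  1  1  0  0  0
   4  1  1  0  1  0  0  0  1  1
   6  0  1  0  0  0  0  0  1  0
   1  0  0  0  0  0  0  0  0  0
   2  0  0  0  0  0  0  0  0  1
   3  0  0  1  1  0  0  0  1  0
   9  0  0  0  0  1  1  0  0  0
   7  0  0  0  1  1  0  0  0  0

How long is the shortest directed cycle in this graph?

4

For each vertex v, BFS finds the shortest path from v back to v.
The shortest such closed walk is 9 → 2 → 7 → 6 → 9, length 4.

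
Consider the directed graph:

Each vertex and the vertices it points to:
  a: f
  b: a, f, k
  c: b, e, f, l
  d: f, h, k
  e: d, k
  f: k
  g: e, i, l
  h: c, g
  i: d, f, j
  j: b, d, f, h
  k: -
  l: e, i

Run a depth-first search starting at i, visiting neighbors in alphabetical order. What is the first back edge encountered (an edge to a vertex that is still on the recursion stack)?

e→d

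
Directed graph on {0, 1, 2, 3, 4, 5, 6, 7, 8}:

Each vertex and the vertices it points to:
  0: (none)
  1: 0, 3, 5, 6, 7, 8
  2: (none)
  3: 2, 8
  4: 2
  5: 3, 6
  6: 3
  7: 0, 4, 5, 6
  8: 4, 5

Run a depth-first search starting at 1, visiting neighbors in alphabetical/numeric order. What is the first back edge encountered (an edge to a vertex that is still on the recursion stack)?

DFS from 1 (visiting neighbors in alphabetical/numeric order); mark gray on enter, black on exit:
1 gray
  0 gray
  0 black
  3 gray
    2 gray
    2 black
    8 gray
      4 gray
        4→2: 2 black — skip
      4 black
      5 gray
        5→3: 3 is gray → back edge
First back edge: 5 → 3.

5→3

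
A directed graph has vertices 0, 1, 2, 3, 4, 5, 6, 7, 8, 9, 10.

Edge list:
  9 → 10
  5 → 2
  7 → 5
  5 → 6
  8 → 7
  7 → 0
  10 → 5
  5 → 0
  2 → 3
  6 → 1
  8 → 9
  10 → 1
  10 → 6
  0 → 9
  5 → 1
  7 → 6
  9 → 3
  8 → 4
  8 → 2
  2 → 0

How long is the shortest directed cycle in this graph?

4

For each vertex v, BFS finds the shortest path from v back to v.
The shortest such closed walk is 9 → 10 → 5 → 0 → 9, length 4.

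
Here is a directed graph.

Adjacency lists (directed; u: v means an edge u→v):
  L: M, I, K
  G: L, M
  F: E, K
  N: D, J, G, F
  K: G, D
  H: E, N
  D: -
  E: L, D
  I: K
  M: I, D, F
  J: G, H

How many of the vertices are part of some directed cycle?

A vertex is on a directed cycle iff it belongs to a strongly connected component of size ≥ 2 (or has a self-loop).
The vertices on cycles are {E, F, G, H, I, J, K, L, M, N} — 10 in total.

10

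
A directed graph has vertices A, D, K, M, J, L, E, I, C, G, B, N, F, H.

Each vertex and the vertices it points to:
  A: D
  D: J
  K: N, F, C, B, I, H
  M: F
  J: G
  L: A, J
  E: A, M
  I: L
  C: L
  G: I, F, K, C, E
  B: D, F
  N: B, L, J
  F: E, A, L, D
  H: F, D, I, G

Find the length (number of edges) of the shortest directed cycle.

For each vertex v, BFS finds the shortest path from v back to v.
The shortest such closed walk is H → G → K → H, length 3.

3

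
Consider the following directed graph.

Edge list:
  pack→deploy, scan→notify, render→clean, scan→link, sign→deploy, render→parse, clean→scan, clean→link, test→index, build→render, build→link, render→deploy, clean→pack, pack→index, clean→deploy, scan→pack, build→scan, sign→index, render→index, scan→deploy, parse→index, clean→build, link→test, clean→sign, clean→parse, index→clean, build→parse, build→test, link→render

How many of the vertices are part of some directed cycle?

A vertex is on a directed cycle iff it belongs to a strongly connected component of size ≥ 2 (or has a self-loop).
The vertices on cycles are {link, pack, scan, sign, test, build, clean, index, parse, render} — 10 in total.

10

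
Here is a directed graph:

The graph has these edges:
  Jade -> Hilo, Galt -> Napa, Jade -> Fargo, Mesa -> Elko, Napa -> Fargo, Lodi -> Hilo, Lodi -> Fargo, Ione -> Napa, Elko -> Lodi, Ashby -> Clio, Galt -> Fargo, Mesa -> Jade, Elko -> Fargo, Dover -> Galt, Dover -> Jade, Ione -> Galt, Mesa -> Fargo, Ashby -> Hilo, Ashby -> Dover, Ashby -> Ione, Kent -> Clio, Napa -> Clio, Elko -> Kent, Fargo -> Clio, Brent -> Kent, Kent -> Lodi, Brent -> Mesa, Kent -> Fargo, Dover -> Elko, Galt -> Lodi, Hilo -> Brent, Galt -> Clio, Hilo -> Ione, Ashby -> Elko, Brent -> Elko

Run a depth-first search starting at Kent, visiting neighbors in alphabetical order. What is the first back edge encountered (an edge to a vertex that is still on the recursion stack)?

DFS from Kent (visiting neighbors in alphabetical order); mark gray on enter, black on exit:
Kent gray
  Clio gray
  Clio black
  Fargo gray
    Fargo→Clio: Clio black — skip
  Fargo black
  Lodi gray
    Lodi→Fargo: Fargo black — skip
    Hilo gray
      Brent gray
        Elko gray
          Elko→Fargo: Fargo black — skip
          Elko→Kent: Kent is gray → back edge
First back edge: Elko → Kent.

Elko->Kent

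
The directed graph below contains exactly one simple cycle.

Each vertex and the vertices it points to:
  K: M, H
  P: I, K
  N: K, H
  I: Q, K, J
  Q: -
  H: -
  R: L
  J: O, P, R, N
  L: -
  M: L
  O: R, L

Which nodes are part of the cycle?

DFS with gray/black marking from P:
P gray
  I gray
    Q gray
    Q black
    K gray
      M gray
        L gray
        L black
      M black
      H gray
      H black
    K black
    J gray
      O gray
        R gray
          R→L: L black — skip
        R black
        O→L: L black — skip
      O black
      J→P: P is gray → back edge
Back edge closes the cycle P → I → J → P; its vertices are {I, J, P}.

I, J, P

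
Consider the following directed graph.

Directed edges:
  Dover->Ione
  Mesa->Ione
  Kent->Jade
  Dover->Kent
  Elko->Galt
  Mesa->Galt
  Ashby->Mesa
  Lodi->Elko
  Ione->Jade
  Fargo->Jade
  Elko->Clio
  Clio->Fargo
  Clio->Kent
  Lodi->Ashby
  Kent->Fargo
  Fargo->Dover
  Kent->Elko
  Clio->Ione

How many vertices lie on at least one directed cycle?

5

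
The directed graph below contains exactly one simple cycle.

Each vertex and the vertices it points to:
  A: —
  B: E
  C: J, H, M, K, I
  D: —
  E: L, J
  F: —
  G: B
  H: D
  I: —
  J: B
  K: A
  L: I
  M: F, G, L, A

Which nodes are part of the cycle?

DFS with gray/black marking from J:
J gray
  B gray
    E gray
      L gray
        I gray
        I black
      L black
      E→J: J is gray → back edge
Back edge closes the cycle J → B → E → J; its vertices are {B, E, J}.

B, E, J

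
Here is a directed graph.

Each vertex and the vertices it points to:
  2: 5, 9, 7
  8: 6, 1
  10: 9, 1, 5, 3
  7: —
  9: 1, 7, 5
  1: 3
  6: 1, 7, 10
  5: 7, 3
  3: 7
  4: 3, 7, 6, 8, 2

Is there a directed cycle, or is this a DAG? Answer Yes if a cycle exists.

No

DFS with white/gray/black marking, starting from 9:
9 gray
  1 gray
    3 gray
      7 gray
      7 black
    3 black
  1 black
  9→7: 7 black — skip
  5 gray
    5→7: 7 black — skip
    5→3: 3 black — skip
  5 black
9 black
2 gray
  2→5: 5 black — skip
  2→9: 9 black — skip
  2→7: 7 black — skip
2 black
8 gray
  6 gray
    6→1: 1 black — skip
    6→7: 7 black — skip
    10 gray
      10→9: 9 black — skip
      10→1: 1 black — skip
      10→5: 5 black — skip
      10→3: 3 black — skip
    10 black
  6 black
  8→1: 1 black — skip
8 black
4 gray
  4→3: 3 black — skip
  4→7: 7 black — skip
  4→6: 6 black — skip
  4→8: 8 black — skip
  4→2: 2 black — skip
4 black
Every edge goes to a white or black vertex — no back edge, so the graph is acyclic.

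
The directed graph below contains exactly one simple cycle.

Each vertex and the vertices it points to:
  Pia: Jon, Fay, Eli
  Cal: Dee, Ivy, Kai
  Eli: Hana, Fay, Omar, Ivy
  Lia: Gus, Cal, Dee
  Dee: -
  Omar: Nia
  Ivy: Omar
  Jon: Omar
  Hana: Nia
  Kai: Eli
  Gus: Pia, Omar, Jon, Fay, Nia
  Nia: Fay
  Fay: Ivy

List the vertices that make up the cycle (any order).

DFS with gray/black marking from Omar:
Omar gray
  Nia gray
    Fay gray
      Ivy gray
        Ivy→Omar: Omar is gray → back edge
Back edge closes the cycle Omar → Nia → Fay → Ivy → Omar; its vertices are {Fay, Ivy, Nia, Omar}.

Fay, Ivy, Nia, Omar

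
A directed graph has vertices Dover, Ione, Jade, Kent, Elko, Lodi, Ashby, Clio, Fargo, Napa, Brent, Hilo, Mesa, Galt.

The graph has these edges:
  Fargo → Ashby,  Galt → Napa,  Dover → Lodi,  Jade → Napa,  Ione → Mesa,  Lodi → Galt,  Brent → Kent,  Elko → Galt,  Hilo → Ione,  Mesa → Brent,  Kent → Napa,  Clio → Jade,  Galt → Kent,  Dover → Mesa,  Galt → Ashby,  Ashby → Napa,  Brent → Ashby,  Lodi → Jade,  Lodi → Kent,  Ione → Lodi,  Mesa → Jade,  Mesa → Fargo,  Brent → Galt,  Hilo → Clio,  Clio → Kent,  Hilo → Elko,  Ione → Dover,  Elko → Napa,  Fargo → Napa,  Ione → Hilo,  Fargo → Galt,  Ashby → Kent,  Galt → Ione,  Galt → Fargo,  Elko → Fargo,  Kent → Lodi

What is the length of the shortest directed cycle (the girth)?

For each vertex v, BFS finds the shortest path from v back to v.
The shortest such closed walk is Hilo → Ione → Hilo, length 2.

2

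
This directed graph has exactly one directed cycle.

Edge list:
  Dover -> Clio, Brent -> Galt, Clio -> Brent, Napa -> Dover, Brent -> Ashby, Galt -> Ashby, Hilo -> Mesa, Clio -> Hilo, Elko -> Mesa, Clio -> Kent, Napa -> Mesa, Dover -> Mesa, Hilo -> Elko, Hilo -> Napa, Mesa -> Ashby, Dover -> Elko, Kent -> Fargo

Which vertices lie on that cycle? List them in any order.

DFS with gray/black marking from Clio:
Clio gray
  Kent gray
    Fargo gray
    Fargo black
  Kent black
  Hilo gray
    Elko gray
      Mesa gray
        Ashby gray
        Ashby black
      Mesa black
    Elko black
    Hilo→Mesa: Mesa black — skip
    Napa gray
      Dover gray
        Dover→Elko: Elko black — skip
        Dover→Clio: Clio is gray → back edge
Back edge closes the cycle Clio → Hilo → Napa → Dover → Clio; its vertices are {Clio, Hilo, Napa, Dover}.

Clio, Hilo, Napa, Dover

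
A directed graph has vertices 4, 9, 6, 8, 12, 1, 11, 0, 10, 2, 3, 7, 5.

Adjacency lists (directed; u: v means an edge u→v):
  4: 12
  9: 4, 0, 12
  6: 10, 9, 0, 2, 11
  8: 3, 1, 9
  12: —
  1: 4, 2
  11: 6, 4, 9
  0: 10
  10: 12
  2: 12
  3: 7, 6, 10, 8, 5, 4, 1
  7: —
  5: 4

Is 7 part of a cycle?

7 lies on a cycle iff there is a path from 7 back to itself.
Exploring from 7, it never reaches itself; equivalently, its strongly connected component is a singleton.

No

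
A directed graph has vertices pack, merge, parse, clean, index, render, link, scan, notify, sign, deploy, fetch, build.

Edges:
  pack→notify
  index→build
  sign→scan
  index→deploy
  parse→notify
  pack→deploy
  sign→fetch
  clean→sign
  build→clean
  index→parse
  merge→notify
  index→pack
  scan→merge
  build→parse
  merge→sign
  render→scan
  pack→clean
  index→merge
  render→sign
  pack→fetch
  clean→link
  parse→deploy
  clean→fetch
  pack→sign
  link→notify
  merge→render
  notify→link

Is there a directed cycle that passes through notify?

Yes

notify is on a cycle iff notify can reach itself via ≥1 edge.
notify → link → notify — yes.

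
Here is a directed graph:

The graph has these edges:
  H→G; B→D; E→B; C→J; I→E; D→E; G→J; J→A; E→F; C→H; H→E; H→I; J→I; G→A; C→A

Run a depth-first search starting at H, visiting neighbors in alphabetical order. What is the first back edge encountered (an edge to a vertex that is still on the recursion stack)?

D→E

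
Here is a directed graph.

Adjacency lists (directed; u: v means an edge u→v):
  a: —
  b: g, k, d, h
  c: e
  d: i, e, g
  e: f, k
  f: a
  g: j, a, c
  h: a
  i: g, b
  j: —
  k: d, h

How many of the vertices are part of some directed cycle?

A vertex is on a directed cycle iff it belongs to a strongly connected component of size ≥ 2 (or has a self-loop).
The vertices on cycles are {b, c, d, e, g, i, k} — 7 in total.

7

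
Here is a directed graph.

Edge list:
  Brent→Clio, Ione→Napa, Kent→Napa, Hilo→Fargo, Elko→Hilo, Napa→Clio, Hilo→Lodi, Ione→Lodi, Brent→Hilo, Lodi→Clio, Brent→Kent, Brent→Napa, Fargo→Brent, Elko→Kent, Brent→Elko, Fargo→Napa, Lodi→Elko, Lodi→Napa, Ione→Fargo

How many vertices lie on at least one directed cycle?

5

A vertex is on a directed cycle iff it belongs to a strongly connected component of size ≥ 2 (or has a self-loop).
The vertices on cycles are {Elko, Hilo, Lodi, Brent, Fargo} — 5 in total.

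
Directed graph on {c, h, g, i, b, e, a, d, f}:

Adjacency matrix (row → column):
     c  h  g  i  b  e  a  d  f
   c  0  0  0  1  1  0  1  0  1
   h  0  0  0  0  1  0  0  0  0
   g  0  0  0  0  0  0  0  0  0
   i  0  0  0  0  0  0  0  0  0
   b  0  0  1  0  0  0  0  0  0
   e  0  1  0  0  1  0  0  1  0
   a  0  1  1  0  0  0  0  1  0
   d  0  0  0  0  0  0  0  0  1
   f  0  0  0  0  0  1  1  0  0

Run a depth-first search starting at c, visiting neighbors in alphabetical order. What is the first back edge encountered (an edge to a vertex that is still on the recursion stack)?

f→a

DFS from c (visiting neighbors in alphabetical order); mark gray on enter, black on exit:
c gray
  a gray
    d gray
      f gray
        f→a: a is gray → back edge
First back edge: f → a.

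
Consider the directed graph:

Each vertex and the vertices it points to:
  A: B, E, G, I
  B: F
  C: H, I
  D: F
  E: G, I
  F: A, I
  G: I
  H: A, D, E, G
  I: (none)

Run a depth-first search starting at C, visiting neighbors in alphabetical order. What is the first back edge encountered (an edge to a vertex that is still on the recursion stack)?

DFS from C (visiting neighbors in alphabetical order); mark gray on enter, black on exit:
C gray
  H gray
    A gray
      B gray
        F gray
          F→A: A is gray → back edge
First back edge: F → A.

F->A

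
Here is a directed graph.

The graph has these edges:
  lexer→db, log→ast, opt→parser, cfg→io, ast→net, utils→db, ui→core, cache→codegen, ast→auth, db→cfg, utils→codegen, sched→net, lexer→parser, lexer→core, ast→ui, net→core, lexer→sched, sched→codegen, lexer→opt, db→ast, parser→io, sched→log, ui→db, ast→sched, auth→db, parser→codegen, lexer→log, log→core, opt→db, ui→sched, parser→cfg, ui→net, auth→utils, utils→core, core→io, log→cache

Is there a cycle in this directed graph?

Yes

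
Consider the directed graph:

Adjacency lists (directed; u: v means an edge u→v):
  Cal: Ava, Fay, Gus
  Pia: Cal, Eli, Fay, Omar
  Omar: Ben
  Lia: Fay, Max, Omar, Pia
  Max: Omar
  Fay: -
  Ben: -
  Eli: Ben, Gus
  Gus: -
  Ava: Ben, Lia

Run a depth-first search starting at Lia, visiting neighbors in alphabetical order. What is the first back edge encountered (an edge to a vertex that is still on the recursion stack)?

DFS from Lia (visiting neighbors in alphabetical order); mark gray on enter, black on exit:
Lia gray
  Fay gray
  Fay black
  Max gray
    Omar gray
      Ben gray
      Ben black
    Omar black
  Max black
  Lia→Omar: Omar black — skip
  Pia gray
    Cal gray
      Ava gray
        Ava→Ben: Ben black — skip
        Ava→Lia: Lia is gray → back edge
First back edge: Ava → Lia.

Ava→Lia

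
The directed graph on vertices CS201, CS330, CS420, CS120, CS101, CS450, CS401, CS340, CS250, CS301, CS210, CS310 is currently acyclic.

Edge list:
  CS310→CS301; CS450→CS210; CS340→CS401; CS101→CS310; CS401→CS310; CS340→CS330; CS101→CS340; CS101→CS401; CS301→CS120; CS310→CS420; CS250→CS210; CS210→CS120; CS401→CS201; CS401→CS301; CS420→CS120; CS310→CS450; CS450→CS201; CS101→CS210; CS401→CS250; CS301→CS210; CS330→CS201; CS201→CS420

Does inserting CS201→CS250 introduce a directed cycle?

Adding CS201→CS250 creates a cycle iff CS250 can already reach CS201.
Explore from CS250: no path reaches CS201. The graph stays acyclic.

No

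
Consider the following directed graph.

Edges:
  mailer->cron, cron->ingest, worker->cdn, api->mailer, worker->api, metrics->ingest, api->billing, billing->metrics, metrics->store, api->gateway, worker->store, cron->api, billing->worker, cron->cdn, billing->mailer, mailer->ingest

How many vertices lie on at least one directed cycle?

5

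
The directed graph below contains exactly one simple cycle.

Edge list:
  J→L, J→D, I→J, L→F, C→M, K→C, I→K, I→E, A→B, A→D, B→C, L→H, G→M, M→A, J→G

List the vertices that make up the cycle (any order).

A, B, C, M

DFS with gray/black marking from M:
M gray
  A gray
    D gray
    D black
    B gray
      C gray
        C→M: M is gray → back edge
Back edge closes the cycle M → A → B → C → M; its vertices are {A, B, C, M}.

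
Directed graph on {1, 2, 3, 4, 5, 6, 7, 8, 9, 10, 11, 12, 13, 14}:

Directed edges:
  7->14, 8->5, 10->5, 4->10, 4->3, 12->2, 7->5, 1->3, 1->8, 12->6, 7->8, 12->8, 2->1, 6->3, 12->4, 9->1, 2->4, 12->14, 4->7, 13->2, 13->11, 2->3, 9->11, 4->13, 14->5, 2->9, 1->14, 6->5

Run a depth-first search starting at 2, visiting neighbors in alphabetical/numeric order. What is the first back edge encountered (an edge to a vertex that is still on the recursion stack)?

13->2

DFS from 2 (visiting neighbors in alphabetical/numeric order); mark gray on enter, black on exit:
2 gray
  1 gray
    3 gray
    3 black
    8 gray
      5 gray
      5 black
    8 black
    14 gray
      14→5: 5 black — skip
    14 black
  1 black
  2→3: 3 black — skip
  4 gray
    4→3: 3 black — skip
    7 gray
      7→5: 5 black — skip
      7→8: 8 black — skip
      7→14: 14 black — skip
    7 black
    10 gray
      10→5: 5 black — skip
    10 black
    13 gray
      13→2: 2 is gray → back edge
First back edge: 13 → 2.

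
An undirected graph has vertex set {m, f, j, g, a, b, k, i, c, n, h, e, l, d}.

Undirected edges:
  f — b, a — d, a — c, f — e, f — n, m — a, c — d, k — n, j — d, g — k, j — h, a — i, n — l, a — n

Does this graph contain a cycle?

Yes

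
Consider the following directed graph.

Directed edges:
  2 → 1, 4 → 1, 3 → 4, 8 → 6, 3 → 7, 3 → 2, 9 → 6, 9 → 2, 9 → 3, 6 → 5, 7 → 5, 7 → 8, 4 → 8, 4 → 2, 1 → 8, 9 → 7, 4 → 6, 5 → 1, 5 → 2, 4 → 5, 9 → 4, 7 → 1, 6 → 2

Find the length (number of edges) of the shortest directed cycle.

4

For each vertex v, BFS finds the shortest path from v back to v.
The shortest such closed walk is 1 → 8 → 6 → 5 → 1, length 4.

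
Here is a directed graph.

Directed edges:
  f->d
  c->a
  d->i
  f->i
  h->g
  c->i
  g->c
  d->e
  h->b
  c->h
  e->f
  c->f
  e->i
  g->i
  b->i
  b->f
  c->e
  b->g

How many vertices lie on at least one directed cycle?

A vertex is on a directed cycle iff it belongs to a strongly connected component of size ≥ 2 (or has a self-loop).
The vertices on cycles are {b, c, d, e, f, g, h} — 7 in total.

7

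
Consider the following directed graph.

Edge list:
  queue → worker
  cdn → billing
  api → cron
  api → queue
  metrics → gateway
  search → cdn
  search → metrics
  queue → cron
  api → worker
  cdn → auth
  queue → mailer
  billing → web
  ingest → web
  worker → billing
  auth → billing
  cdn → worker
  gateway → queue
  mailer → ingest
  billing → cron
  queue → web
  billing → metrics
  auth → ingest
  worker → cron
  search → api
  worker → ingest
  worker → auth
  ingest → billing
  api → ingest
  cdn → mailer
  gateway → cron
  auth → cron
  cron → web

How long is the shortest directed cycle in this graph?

For each vertex v, BFS finds the shortest path from v back to v.
The shortest such closed walk is metrics → gateway → queue → worker → billing → metrics, length 5.

5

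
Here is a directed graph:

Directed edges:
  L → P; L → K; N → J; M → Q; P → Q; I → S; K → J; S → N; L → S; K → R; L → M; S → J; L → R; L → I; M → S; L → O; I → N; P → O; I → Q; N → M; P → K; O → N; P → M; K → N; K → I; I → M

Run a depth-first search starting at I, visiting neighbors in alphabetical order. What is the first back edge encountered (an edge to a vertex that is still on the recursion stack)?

N→M

DFS from I (visiting neighbors in alphabetical order); mark gray on enter, black on exit:
I gray
  M gray
    Q gray
    Q black
    S gray
      J gray
      J black
      N gray
        N→J: J black — skip
        N→M: M is gray → back edge
First back edge: N → M.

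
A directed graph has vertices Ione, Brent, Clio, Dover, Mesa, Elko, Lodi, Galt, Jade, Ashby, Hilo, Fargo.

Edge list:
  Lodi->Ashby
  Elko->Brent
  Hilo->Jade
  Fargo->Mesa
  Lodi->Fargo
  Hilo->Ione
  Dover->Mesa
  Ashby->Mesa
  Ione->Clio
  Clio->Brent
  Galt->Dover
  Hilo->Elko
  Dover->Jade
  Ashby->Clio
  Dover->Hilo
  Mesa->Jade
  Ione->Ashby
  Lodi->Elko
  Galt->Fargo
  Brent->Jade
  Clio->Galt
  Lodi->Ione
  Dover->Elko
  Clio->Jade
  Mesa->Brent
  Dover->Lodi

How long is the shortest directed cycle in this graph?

5

For each vertex v, BFS finds the shortest path from v back to v.
The shortest such closed walk is Galt → Dover → Lodi → Ashby → Clio → Galt, length 5.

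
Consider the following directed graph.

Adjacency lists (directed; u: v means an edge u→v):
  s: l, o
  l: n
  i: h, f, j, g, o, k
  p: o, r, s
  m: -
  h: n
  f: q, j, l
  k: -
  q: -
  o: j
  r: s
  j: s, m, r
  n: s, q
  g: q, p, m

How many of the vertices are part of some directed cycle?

6

A vertex is on a directed cycle iff it belongs to a strongly connected component of size ≥ 2 (or has a self-loop).
The vertices on cycles are {j, l, n, o, r, s} — 6 in total.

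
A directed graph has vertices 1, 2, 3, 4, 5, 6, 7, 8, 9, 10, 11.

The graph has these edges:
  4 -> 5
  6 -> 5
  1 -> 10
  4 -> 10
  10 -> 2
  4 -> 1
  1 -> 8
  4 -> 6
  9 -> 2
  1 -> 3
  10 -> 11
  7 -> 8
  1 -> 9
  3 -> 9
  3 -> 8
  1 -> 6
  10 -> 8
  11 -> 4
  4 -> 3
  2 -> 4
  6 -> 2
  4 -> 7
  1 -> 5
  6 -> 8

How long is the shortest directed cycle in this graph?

For each vertex v, BFS finds the shortest path from v back to v.
The shortest such closed walk is 4 → 6 → 2 → 4, length 3.

3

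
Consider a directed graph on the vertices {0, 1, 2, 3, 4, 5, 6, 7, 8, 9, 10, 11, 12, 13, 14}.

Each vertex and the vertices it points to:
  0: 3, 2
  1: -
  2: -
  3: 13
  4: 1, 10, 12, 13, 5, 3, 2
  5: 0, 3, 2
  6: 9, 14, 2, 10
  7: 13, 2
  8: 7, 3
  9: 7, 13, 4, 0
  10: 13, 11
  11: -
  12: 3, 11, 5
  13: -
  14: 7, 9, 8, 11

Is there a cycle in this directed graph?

No

DFS with white/gray/black marking, starting from 5:
5 gray
  0 gray
    3 gray
      13 gray
      13 black
    3 black
    2 gray
    2 black
  0 black
  5→3: 3 black — skip
  5→2: 2 black — skip
5 black
1 gray
1 black
4 gray
  4→1: 1 black — skip
  10 gray
    10→13: 13 black — skip
    11 gray
    11 black
  10 black
  12 gray
    12→3: 3 black — skip
    12→11: 11 black — skip
    12→5: 5 black — skip
  12 black
  4→13: 13 black — skip
  4→5: 5 black — skip
  4→3: 3 black — skip
  4→2: 2 black — skip
4 black
6 gray
  9 gray
    7 gray
      7→13: 13 black — skip
      7→2: 2 black — skip
    7 black
    9→13: 13 black — skip
    9→4: 4 black — skip
    9→0: 0 black — skip
  9 black
  14 gray
    14→7: 7 black — skip
    14→9: 9 black — skip
    8 gray
      8→7: 7 black — skip
      8→3: 3 black — skip
    8 black
    14→11: 11 black — skip
  14 black
  6→2: 2 black — skip
  6→10: 10 black — skip
6 black
Every edge goes to a white or black vertex — no back edge, so the graph is acyclic.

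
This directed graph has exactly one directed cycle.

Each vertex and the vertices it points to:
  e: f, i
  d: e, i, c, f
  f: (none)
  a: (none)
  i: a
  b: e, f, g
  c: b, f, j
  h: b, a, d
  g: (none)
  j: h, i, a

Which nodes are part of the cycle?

c, d, h, j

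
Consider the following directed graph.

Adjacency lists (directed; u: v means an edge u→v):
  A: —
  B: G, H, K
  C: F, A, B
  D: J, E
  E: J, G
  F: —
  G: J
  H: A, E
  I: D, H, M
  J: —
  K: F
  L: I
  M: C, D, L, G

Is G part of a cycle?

No

G lies on a cycle iff there is a path from G back to itself.
Exploring from G, it never reaches itself; equivalently, its strongly connected component is a singleton.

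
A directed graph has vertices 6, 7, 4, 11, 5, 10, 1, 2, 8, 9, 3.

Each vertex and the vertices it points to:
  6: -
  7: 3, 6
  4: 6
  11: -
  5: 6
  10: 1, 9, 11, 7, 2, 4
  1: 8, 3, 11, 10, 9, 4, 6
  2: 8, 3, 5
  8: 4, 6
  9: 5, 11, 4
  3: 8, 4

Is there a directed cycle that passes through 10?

10 is on a cycle iff 10 can reach itself via ≥1 edge.
10 → 1 → 10 — yes.

Yes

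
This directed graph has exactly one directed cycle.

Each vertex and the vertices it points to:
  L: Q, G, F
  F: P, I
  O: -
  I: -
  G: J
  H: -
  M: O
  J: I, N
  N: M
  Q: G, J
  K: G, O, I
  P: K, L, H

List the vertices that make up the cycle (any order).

F, L, P

DFS with gray/black marking from P:
P gray
  K gray
    G gray
      J gray
        I gray
        I black
        N gray
          M gray
            O gray
            O black
          M black
        N black
      J black
    G black
    K→O: O black — skip
    K→I: I black — skip
  K black
  L gray
    Q gray
      Q→G: G black — skip
      Q→J: J black — skip
    Q black
    L→G: G black — skip
    F gray
      F→P: P is gray → back edge
Back edge closes the cycle P → L → F → P; its vertices are {F, L, P}.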